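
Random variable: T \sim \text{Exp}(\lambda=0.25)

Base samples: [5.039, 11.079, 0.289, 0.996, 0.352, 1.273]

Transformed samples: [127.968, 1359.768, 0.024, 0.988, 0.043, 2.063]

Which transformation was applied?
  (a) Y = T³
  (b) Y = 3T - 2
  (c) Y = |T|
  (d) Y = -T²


Checking option (a) Y = T³:
  T = 5.039 -> Y = 127.968 ✓
  T = 11.079 -> Y = 1359.768 ✓
  T = 0.289 -> Y = 0.024 ✓
All samples match this transformation.

(a) T³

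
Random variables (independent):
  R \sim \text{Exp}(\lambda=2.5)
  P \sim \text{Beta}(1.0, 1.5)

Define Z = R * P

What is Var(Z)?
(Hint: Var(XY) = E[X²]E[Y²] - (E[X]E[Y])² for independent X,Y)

Var(XY) = E[X²]E[Y²] - (E[X]E[Y])²
E[R] = 0.4, Var(R) = 0.16
E[P] = 0.4, Var(P) = 0.068571429
E[R²] = 0.16 + 0.4² = 0.32
E[P²] = 0.068571429 + 0.4² = 0.22857143
Var(Z) = 0.32*0.22857143 - (0.4*0.4)²
= 0.073142857 - 0.0256 = 0.047542857

0.047542857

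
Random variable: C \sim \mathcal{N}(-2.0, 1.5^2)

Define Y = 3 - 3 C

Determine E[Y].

For Y = -3C + 3:
E[Y] = -3 * E[C] + 3
E[C] = -2.0 = -2
E[Y] = -3 * (-2) + 3 = 9

9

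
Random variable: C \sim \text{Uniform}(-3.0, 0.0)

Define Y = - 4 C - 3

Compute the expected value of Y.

For Y = -4C - 3:
E[Y] = -4 * E[C] - 3
E[C] = (-3 + 0)/2 = -1.5
E[Y] = -4 * (-1.5) - 3 = 3

3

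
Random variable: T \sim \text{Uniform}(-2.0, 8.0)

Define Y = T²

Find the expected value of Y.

E[T²] = Var(T) + (E[T])² = 8.3333333 + 9 = 17.333333

17.333333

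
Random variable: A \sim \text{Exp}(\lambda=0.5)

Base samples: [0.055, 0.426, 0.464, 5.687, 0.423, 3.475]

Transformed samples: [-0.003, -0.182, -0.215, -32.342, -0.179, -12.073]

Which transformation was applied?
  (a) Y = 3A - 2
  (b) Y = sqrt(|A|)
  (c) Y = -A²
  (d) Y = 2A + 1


Checking option (c) Y = -A²:
  A = 0.055 -> Y = -0.003 ✓
  A = 0.426 -> Y = -0.182 ✓
  A = 0.464 -> Y = -0.215 ✓
All samples match this transformation.

(c) -A²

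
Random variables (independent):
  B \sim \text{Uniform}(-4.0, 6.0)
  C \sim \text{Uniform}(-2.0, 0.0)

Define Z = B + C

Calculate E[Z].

E[Z] = 1*E[B] + 1*E[C]
E[B] = 1
E[C] = -1
E[Z] = 1*1 + 1*(-1) = 0

0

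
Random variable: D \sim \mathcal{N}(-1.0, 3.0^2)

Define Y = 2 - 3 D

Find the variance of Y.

For Y = aD + b: Var(Y) = a² * Var(D)
Var(D) = 3.0^2 = 9
Var(Y) = (-3)² * 9 = 9 * 9 = 81

81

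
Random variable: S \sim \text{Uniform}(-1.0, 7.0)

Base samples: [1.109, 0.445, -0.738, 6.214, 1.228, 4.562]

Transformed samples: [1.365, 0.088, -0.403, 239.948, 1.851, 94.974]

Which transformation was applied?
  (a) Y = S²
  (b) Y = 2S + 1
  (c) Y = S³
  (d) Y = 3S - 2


Checking option (c) Y = S³:
  S = 1.109 -> Y = 1.365 ✓
  S = 0.445 -> Y = 0.088 ✓
  S = -0.738 -> Y = -0.403 ✓
All samples match this transformation.

(c) S³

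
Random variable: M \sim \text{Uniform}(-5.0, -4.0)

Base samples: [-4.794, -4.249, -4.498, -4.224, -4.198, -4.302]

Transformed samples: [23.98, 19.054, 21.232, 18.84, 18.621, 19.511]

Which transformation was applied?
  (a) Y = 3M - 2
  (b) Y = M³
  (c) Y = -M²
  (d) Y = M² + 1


Checking option (d) Y = M² + 1:
  M = -4.794 -> Y = 23.98 ✓
  M = -4.249 -> Y = 19.054 ✓
  M = -4.498 -> Y = 21.232 ✓
All samples match this transformation.

(d) M² + 1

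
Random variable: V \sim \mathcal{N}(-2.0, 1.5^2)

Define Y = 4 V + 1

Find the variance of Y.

For Y = aV + b: Var(Y) = a² * Var(V)
Var(V) = 1.5^2 = 2.25
Var(Y) = 4² * 2.25 = 16 * 2.25 = 36

36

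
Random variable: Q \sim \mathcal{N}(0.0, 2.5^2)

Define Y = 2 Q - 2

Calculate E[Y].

For Y = 2Q - 2:
E[Y] = 2 * E[Q] - 2
E[Q] = 0.0 = 0
E[Y] = 2 * 0 - 2 = -2

-2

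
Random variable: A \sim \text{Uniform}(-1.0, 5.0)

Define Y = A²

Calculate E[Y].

Using E[X²] = Var(X) + (E[X])²:
E[A] = 2
Var(A) = (5 + 1)^2/12 = 3
E[A²] = 3 + 2² = 3 + 4 = 7

7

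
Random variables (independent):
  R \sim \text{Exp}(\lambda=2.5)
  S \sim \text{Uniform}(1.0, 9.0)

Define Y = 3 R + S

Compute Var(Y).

For independent RVs: Var(aX + bY) = a²Var(X) + b²Var(Y)
Var(R) = 0.16
Var(S) = 5.3333333
Var(Y) = 3²*0.16 + 1²*5.3333333
= 9*0.16 + 1*5.3333333 = 6.7733333

6.7733333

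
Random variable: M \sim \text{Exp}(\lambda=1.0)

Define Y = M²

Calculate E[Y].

Using E[X²] = Var(X) + (E[X])²:
E[M] = 1
Var(M) = 1/1.0^2 = 1
E[M²] = 1 + 1² = 1 + 1 = 2

2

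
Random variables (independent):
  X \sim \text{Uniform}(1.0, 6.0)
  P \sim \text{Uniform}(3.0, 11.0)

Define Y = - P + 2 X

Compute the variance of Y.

For independent RVs: Var(aX + bY) = a²Var(X) + b²Var(Y)
Var(X) = 2.0833333
Var(P) = 5.3333333
Var(Y) = 2²*2.0833333 + (-1)²*5.3333333
= 4*2.0833333 + 1*5.3333333 = 13.666667

13.666667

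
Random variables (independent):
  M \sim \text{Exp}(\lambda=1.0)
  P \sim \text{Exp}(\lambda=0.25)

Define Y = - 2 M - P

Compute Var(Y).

For independent RVs: Var(aX + bY) = a²Var(X) + b²Var(Y)
Var(M) = 1
Var(P) = 16
Var(Y) = (-2)²*1 + (-1)²*16
= 4*1 + 1*16 = 20

20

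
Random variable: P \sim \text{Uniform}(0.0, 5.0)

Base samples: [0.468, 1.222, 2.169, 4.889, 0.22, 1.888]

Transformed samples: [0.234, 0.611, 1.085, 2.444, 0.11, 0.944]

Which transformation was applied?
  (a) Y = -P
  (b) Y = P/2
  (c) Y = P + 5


Checking option (b) Y = P/2:
  P = 0.468 -> Y = 0.234 ✓
  P = 1.222 -> Y = 0.611 ✓
  P = 2.169 -> Y = 1.085 ✓
All samples match this transformation.

(b) P/2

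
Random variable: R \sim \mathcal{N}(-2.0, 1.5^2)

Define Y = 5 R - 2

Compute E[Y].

For Y = 5R - 2:
E[Y] = 5 * E[R] - 2
E[R] = -2.0 = -2
E[Y] = 5 * (-2) - 2 = -12

-12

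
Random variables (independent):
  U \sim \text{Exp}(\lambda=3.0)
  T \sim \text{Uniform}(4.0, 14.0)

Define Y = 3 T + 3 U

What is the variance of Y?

For independent RVs: Var(aX + bY) = a²Var(X) + b²Var(Y)
Var(U) = 0.11111111
Var(T) = 8.3333333
Var(Y) = 3²*0.11111111 + 3²*8.3333333
= 9*0.11111111 + 9*8.3333333 = 76

76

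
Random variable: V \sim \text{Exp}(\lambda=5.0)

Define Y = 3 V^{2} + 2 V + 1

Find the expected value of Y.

E[Y] = 3*E[V²] + 2*E[V] + 1
E[V] = 0.2
E[V²] = Var(V) + (E[V])² = 0.04 + 0.04 = 0.08
E[Y] = 3*0.08 + 2*0.2 + 1 = 1.64

1.64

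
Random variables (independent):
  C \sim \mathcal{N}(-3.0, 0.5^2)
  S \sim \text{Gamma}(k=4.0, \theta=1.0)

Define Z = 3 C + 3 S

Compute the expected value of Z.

E[Z] = 3*E[C] + 3*E[S]
E[C] = -3
E[S] = 4
E[Z] = 3*(-3) + 3*4 = 3

3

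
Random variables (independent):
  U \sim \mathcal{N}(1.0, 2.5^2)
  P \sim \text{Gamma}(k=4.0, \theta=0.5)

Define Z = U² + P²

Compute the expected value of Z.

E[Z] = E[U²] + E[P²]
E[U²] = Var(U) + E[U]² = 6.25 + 1 = 7.25
E[P²] = Var(P) + E[P]² = 1 + 4 = 5
E[Z] = 7.25 + 5 = 12.25

12.25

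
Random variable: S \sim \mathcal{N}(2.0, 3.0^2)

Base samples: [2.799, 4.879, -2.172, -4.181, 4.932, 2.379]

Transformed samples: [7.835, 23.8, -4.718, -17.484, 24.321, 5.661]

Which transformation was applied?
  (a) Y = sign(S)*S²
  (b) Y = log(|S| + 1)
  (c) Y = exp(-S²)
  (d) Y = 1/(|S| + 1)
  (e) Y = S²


Checking option (a) Y = sign(S)*S²:
  S = 2.799 -> Y = 7.835 ✓
  S = 4.879 -> Y = 23.8 ✓
  S = -2.172 -> Y = -4.718 ✓
All samples match this transformation.

(a) sign(S)*S²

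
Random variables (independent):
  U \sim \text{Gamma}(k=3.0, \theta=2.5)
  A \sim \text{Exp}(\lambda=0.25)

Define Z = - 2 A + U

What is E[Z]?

E[Z] = 1*E[U] - 2*E[A]
E[U] = 7.5
E[A] = 4
E[Z] = 1*7.5 - 2*4 = -0.5

-0.5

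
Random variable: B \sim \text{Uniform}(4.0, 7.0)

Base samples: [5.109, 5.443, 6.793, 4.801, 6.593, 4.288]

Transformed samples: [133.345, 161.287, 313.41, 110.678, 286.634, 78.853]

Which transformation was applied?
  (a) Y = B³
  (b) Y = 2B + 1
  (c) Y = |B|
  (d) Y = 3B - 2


Checking option (a) Y = B³:
  B = 5.109 -> Y = 133.345 ✓
  B = 5.443 -> Y = 161.287 ✓
  B = 6.793 -> Y = 313.41 ✓
All samples match this transformation.

(a) B³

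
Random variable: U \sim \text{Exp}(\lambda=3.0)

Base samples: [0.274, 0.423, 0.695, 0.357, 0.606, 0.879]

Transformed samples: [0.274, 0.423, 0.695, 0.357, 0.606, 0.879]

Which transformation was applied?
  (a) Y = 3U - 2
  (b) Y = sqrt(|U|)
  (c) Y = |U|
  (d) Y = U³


Checking option (c) Y = |U|:
  U = 0.274 -> Y = 0.274 ✓
  U = 0.423 -> Y = 0.423 ✓
  U = 0.695 -> Y = 0.695 ✓
All samples match this transformation.

(c) |U|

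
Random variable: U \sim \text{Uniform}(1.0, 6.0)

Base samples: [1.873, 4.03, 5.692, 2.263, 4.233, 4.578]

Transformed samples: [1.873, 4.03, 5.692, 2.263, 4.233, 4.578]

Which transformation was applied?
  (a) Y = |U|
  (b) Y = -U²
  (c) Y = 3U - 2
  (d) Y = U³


Checking option (a) Y = |U|:
  U = 1.873 -> Y = 1.873 ✓
  U = 4.03 -> Y = 4.03 ✓
  U = 5.692 -> Y = 5.692 ✓
All samples match this transformation.

(a) |U|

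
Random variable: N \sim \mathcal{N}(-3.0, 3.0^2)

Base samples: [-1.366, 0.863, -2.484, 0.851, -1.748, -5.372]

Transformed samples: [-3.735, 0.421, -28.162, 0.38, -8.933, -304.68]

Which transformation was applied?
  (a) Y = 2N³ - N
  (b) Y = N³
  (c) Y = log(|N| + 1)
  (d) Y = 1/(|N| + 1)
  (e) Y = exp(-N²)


Checking option (a) Y = 2N³ - N:
  N = -1.366 -> Y = -3.735 ✓
  N = 0.863 -> Y = 0.421 ✓
  N = -2.484 -> Y = -28.162 ✓
All samples match this transformation.

(a) 2N³ - N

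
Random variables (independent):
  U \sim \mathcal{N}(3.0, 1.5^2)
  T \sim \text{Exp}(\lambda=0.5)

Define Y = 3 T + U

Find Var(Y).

For independent RVs: Var(aX + bY) = a²Var(X) + b²Var(Y)
Var(U) = 2.25
Var(T) = 4
Var(Y) = 1²*2.25 + 3²*4
= 1*2.25 + 9*4 = 38.25

38.25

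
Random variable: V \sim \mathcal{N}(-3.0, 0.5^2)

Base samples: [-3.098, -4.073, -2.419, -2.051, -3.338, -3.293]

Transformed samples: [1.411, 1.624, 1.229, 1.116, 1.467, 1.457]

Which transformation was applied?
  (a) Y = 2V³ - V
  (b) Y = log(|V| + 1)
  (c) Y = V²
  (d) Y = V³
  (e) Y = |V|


Checking option (b) Y = log(|V| + 1):
  V = -3.098 -> Y = 1.411 ✓
  V = -4.073 -> Y = 1.624 ✓
  V = -2.419 -> Y = 1.229 ✓
All samples match this transformation.

(b) log(|V| + 1)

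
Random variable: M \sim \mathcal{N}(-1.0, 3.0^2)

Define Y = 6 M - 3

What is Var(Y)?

For Y = aM + b: Var(Y) = a² * Var(M)
Var(M) = 3.0^2 = 9
Var(Y) = 6² * 9 = 36 * 9 = 324

324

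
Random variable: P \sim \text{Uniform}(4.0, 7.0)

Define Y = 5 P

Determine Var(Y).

For Y = aP + b: Var(Y) = a² * Var(P)
Var(P) = (7 - 4)^2/12 = 0.75
Var(Y) = 5² * 0.75 = 25 * 0.75 = 18.75

18.75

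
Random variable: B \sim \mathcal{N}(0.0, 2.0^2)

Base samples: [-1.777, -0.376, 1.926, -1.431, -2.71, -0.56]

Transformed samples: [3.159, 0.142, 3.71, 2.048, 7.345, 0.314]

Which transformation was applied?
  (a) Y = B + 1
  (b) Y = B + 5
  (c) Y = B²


Checking option (c) Y = B²:
  B = -1.777 -> Y = 3.159 ✓
  B = -0.376 -> Y = 0.142 ✓
  B = 1.926 -> Y = 3.71 ✓
All samples match this transformation.

(c) B²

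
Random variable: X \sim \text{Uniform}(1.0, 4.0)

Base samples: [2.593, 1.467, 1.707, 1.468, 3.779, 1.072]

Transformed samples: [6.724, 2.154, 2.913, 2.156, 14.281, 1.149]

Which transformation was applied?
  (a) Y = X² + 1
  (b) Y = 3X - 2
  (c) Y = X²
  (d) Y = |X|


Checking option (c) Y = X²:
  X = 2.593 -> Y = 6.724 ✓
  X = 1.467 -> Y = 2.154 ✓
  X = 1.707 -> Y = 2.913 ✓
All samples match this transformation.

(c) X²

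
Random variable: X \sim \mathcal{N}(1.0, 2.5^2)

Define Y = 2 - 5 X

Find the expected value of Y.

For Y = -5X + 2:
E[Y] = -5 * E[X] + 2
E[X] = 1.0 = 1
E[Y] = -5 * 1 + 2 = -3

-3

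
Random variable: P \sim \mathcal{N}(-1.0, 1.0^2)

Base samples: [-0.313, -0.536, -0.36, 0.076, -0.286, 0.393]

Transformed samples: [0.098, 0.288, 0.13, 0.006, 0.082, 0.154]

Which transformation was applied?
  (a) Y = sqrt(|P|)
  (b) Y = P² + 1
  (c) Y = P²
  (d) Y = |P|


Checking option (c) Y = P²:
  P = -0.313 -> Y = 0.098 ✓
  P = -0.536 -> Y = 0.288 ✓
  P = -0.36 -> Y = 0.13 ✓
All samples match this transformation.

(c) P²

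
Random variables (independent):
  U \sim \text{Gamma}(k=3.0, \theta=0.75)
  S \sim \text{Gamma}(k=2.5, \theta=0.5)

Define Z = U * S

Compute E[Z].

For independent RVs: E[XY] = E[X]*E[Y]
E[U] = 2.25
E[S] = 1.25
E[Z] = 2.25 * 1.25 = 2.8125

2.8125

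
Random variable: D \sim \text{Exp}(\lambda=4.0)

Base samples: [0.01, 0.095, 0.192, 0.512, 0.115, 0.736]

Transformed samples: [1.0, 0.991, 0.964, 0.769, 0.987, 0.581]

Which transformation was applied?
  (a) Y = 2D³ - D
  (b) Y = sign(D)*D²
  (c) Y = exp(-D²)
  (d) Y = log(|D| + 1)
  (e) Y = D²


Checking option (c) Y = exp(-D²):
  D = 0.01 -> Y = 1.0 ✓
  D = 0.095 -> Y = 0.991 ✓
  D = 0.192 -> Y = 0.964 ✓
All samples match this transformation.

(c) exp(-D²)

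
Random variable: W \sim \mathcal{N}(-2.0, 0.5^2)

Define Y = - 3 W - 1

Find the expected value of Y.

For Y = -3W - 1:
E[Y] = -3 * E[W] - 1
E[W] = -2.0 = -2
E[Y] = -3 * (-2) - 1 = 5

5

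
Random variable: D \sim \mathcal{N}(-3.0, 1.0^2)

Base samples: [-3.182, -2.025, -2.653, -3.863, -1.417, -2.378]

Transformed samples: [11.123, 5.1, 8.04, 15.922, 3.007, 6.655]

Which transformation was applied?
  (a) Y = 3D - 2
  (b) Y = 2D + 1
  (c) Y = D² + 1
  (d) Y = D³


Checking option (c) Y = D² + 1:
  D = -3.182 -> Y = 11.123 ✓
  D = -2.025 -> Y = 5.1 ✓
  D = -2.653 -> Y = 8.04 ✓
All samples match this transformation.

(c) D² + 1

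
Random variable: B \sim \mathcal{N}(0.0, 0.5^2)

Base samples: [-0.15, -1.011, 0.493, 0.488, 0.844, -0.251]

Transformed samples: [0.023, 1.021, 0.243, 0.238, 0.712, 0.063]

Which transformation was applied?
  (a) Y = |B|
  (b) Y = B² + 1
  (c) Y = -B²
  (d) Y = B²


Checking option (d) Y = B²:
  B = -0.15 -> Y = 0.023 ✓
  B = -1.011 -> Y = 1.021 ✓
  B = 0.493 -> Y = 0.243 ✓
All samples match this transformation.

(d) B²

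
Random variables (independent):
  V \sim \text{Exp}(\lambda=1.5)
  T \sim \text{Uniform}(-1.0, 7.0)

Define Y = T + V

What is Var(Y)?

For independent RVs: Var(aX + bY) = a²Var(X) + b²Var(Y)
Var(V) = 0.44444444
Var(T) = 5.3333333
Var(Y) = 1²*0.44444444 + 1²*5.3333333
= 1*0.44444444 + 1*5.3333333 = 5.7777778

5.7777778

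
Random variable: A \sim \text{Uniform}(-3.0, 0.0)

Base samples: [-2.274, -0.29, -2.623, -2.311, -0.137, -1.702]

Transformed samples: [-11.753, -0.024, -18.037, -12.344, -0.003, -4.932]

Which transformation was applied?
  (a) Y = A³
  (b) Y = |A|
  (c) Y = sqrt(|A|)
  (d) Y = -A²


Checking option (a) Y = A³:
  A = -2.274 -> Y = -11.753 ✓
  A = -0.29 -> Y = -0.024 ✓
  A = -2.623 -> Y = -18.037 ✓
All samples match this transformation.

(a) A³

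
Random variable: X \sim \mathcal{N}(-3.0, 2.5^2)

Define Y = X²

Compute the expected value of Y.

E[X²] = Var(X) + (E[X])² = 6.25 + 9 = 15.25

15.25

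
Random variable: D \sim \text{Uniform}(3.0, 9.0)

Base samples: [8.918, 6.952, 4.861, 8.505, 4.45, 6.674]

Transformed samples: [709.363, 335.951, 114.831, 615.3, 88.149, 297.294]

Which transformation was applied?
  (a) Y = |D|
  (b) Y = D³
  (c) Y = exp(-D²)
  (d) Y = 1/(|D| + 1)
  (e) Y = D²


Checking option (b) Y = D³:
  D = 8.918 -> Y = 709.363 ✓
  D = 6.952 -> Y = 335.951 ✓
  D = 4.861 -> Y = 114.831 ✓
All samples match this transformation.

(b) D³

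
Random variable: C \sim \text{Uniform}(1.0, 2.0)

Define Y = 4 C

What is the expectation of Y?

For Y = 4C:
E[Y] = 4 * E[C]
E[C] = (1 + 2)/2 = 1.5
E[Y] = 4 * 1.5 = 6

6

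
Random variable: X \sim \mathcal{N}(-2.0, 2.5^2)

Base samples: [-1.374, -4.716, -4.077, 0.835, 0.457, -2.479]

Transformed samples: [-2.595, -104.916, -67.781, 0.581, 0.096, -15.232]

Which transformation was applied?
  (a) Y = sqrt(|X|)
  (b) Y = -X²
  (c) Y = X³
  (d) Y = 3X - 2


Checking option (c) Y = X³:
  X = -1.374 -> Y = -2.595 ✓
  X = -4.716 -> Y = -104.916 ✓
  X = -4.077 -> Y = -67.781 ✓
All samples match this transformation.

(c) X³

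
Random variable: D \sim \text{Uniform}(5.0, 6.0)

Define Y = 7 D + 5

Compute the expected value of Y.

For Y = 7D + 5:
E[Y] = 7 * E[D] + 5
E[D] = (5 + 6)/2 = 5.5
E[Y] = 7 * 5.5 + 5 = 43.5

43.5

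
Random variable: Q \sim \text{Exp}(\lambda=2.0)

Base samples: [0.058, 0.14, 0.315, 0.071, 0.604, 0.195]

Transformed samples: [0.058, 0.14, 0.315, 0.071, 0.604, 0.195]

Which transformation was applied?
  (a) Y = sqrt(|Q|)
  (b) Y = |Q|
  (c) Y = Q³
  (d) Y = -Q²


Checking option (b) Y = |Q|:
  Q = 0.058 -> Y = 0.058 ✓
  Q = 0.14 -> Y = 0.14 ✓
  Q = 0.315 -> Y = 0.315 ✓
All samples match this transformation.

(b) |Q|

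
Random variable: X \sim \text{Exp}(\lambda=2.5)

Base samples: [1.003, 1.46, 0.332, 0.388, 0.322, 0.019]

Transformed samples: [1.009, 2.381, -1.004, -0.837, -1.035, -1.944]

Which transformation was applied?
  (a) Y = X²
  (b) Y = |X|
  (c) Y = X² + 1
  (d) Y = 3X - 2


Checking option (d) Y = 3X - 2:
  X = 1.003 -> Y = 1.009 ✓
  X = 1.46 -> Y = 2.381 ✓
  X = 0.332 -> Y = -1.004 ✓
All samples match this transformation.

(d) 3X - 2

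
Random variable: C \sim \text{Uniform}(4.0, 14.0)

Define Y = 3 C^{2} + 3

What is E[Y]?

E[Y] = 3*E[C²] + 3
E[C] = 9
E[C²] = Var(C) + (E[C])² = 8.3333333 + 81 = 89.333333
E[Y] = 3*89.333333 + 3 = 271

271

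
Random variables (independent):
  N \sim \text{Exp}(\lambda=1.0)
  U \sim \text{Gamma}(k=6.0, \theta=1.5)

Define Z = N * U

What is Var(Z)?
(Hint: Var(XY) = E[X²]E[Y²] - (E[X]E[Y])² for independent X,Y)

Var(XY) = E[X²]E[Y²] - (E[X]E[Y])²
E[N] = 1, Var(N) = 1
E[U] = 9, Var(U) = 13.5
E[N²] = 1 + 1² = 2
E[U²] = 13.5 + 9² = 94.5
Var(Z) = 2*94.5 - (1*9)²
= 189 - 81 = 108

108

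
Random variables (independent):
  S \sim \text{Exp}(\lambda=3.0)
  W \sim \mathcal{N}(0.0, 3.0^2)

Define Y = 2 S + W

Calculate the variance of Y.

For independent RVs: Var(aX + bY) = a²Var(X) + b²Var(Y)
Var(S) = 0.11111111
Var(W) = 9
Var(Y) = 2²*0.11111111 + 1²*9
= 4*0.11111111 + 1*9 = 9.4444444

9.4444444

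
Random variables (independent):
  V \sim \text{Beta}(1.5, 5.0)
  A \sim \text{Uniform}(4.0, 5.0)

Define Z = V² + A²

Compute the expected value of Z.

E[Z] = E[V²] + E[A²]
E[V²] = Var(V) + E[V]² = 0.023668639 + 0.053254438 = 0.076923077
E[A²] = Var(A) + E[A]² = 0.083333333 + 20.25 = 20.333333
E[Z] = 0.076923077 + 20.333333 = 20.410256

20.410256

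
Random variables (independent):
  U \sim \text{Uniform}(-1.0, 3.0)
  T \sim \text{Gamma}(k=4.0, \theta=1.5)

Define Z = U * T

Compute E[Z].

For independent RVs: E[XY] = E[X]*E[Y]
E[U] = 1
E[T] = 6
E[Z] = 1 * 6 = 6

6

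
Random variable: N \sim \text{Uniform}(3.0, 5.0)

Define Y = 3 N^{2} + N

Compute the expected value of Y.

E[Y] = 3*E[N²] + 1*E[N]
E[N] = 4
E[N²] = Var(N) + (E[N])² = 0.33333333 + 16 = 16.333333
E[Y] = 3*16.333333 + 1*4 = 53

53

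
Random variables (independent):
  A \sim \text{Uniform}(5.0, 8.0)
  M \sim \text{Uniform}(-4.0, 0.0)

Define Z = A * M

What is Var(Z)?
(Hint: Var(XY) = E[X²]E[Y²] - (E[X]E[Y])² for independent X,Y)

Var(XY) = E[X²]E[Y²] - (E[X]E[Y])²
E[A] = 6.5, Var(A) = 0.75
E[M] = -2, Var(M) = 1.3333333
E[A²] = 0.75 + 6.5² = 43
E[M²] = 1.3333333 + (-2)² = 5.3333333
Var(Z) = 43*5.3333333 - (6.5*(-2))²
= 229.33333 - 169 = 60.333333

60.333333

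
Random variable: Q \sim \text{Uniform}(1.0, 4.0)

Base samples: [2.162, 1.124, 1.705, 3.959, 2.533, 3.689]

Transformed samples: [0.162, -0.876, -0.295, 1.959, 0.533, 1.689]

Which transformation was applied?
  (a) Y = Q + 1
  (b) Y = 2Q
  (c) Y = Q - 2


Checking option (c) Y = Q - 2:
  Q = 2.162 -> Y = 0.162 ✓
  Q = 1.124 -> Y = -0.876 ✓
  Q = 1.705 -> Y = -0.295 ✓
All samples match this transformation.

(c) Q - 2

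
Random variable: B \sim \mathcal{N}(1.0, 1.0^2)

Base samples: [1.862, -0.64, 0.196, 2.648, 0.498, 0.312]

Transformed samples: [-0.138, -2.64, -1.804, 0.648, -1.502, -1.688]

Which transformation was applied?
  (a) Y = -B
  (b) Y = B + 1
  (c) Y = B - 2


Checking option (c) Y = B - 2:
  B = 1.862 -> Y = -0.138 ✓
  B = -0.64 -> Y = -2.64 ✓
  B = 0.196 -> Y = -1.804 ✓
All samples match this transformation.

(c) B - 2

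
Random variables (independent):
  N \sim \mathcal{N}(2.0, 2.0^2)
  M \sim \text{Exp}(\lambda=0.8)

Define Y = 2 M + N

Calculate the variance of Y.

For independent RVs: Var(aX + bY) = a²Var(X) + b²Var(Y)
Var(N) = 4
Var(M) = 1.5625
Var(Y) = 1²*4 + 2²*1.5625
= 1*4 + 4*1.5625 = 10.25

10.25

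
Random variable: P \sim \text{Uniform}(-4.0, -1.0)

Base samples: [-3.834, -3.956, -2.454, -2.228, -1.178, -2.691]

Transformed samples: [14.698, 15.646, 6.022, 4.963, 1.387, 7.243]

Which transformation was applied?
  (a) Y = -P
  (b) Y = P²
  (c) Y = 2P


Checking option (b) Y = P²:
  P = -3.834 -> Y = 14.698 ✓
  P = -3.956 -> Y = 15.646 ✓
  P = -2.454 -> Y = 6.022 ✓
All samples match this transformation.

(b) P²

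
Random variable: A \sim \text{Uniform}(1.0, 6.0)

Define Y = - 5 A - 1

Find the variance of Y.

For Y = aA + b: Var(Y) = a² * Var(A)
Var(A) = (6 - 1)^2/12 = 2.0833333
Var(Y) = (-5)² * 2.0833333 = 25 * 2.0833333 = 52.083333

52.083333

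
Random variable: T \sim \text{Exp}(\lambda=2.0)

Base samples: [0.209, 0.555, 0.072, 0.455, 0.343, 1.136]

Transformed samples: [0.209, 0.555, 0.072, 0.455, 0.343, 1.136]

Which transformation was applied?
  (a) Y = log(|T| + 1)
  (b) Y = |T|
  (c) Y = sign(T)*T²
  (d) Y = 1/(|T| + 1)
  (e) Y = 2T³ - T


Checking option (b) Y = |T|:
  T = 0.209 -> Y = 0.209 ✓
  T = 0.555 -> Y = 0.555 ✓
  T = 0.072 -> Y = 0.072 ✓
All samples match this transformation.

(b) |T|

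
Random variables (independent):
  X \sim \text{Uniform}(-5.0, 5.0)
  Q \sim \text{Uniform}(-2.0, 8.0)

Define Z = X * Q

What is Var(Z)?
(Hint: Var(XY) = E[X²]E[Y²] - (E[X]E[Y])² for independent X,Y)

Var(XY) = E[X²]E[Y²] - (E[X]E[Y])²
E[X] = 0, Var(X) = 8.3333333
E[Q] = 3, Var(Q) = 8.3333333
E[X²] = 8.3333333 + 0² = 8.3333333
E[Q²] = 8.3333333 + 3² = 17.333333
Var(Z) = 8.3333333*17.333333 - (0*3)²
= 144.44444 - 0 = 144.44444

144.44444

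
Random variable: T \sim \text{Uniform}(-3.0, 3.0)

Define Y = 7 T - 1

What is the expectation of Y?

For Y = 7T - 1:
E[Y] = 7 * E[T] - 1
E[T] = (-3 + 3)/2 = 0
E[Y] = 7 * 0 - 1 = -1

-1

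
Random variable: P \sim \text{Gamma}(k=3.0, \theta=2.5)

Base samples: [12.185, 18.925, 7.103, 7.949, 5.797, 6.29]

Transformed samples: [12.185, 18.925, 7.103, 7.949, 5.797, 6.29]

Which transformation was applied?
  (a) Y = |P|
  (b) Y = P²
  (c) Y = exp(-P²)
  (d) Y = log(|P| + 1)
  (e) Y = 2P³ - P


Checking option (a) Y = |P|:
  P = 12.185 -> Y = 12.185 ✓
  P = 18.925 -> Y = 18.925 ✓
  P = 7.103 -> Y = 7.103 ✓
All samples match this transformation.

(a) |P|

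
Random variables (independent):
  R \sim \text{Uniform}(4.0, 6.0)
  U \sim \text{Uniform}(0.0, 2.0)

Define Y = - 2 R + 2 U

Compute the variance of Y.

For independent RVs: Var(aX + bY) = a²Var(X) + b²Var(Y)
Var(R) = 0.33333333
Var(U) = 0.33333333
Var(Y) = (-2)²*0.33333333 + 2²*0.33333333
= 4*0.33333333 + 4*0.33333333 = 2.6666667

2.6666667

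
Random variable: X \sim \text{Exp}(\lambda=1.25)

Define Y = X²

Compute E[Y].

E[X²] = Var(X) + (E[X])² = 0.64 + 0.64 = 1.28

1.28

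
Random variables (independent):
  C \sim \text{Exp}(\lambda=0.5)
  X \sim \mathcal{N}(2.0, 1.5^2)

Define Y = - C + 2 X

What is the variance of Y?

For independent RVs: Var(aX + bY) = a²Var(X) + b²Var(Y)
Var(C) = 4
Var(X) = 2.25
Var(Y) = (-1)²*4 + 2²*2.25
= 1*4 + 4*2.25 = 13

13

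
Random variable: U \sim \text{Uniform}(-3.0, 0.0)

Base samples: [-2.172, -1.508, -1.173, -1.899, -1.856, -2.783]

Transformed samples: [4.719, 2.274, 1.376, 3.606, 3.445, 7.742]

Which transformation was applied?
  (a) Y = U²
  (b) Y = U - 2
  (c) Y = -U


Checking option (a) Y = U²:
  U = -2.172 -> Y = 4.719 ✓
  U = -1.508 -> Y = 2.274 ✓
  U = -1.173 -> Y = 1.376 ✓
All samples match this transformation.

(a) U²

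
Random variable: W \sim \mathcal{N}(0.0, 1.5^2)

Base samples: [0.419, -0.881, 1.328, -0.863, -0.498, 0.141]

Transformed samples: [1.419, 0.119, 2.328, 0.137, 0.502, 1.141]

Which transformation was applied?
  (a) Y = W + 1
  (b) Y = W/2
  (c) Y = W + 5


Checking option (a) Y = W + 1:
  W = 0.419 -> Y = 1.419 ✓
  W = -0.881 -> Y = 0.119 ✓
  W = 1.328 -> Y = 2.328 ✓
All samples match this transformation.

(a) W + 1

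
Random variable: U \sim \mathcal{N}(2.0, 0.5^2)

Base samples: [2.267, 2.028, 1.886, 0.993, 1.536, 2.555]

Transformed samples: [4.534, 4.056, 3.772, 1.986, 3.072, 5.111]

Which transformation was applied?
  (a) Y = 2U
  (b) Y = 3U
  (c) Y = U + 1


Checking option (a) Y = 2U:
  U = 2.267 -> Y = 4.534 ✓
  U = 2.028 -> Y = 4.056 ✓
  U = 1.886 -> Y = 3.772 ✓
All samples match this transformation.

(a) 2U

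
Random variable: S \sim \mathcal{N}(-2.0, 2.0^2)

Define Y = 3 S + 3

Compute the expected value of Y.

For Y = 3S + 3:
E[Y] = 3 * E[S] + 3
E[S] = -2.0 = -2
E[Y] = 3 * (-2) + 3 = -3

-3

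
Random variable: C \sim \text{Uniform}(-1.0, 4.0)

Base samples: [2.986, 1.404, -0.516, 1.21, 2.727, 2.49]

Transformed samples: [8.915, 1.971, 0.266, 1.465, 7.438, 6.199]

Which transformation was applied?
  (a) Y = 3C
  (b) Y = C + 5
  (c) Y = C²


Checking option (c) Y = C²:
  C = 2.986 -> Y = 8.915 ✓
  C = 1.404 -> Y = 1.971 ✓
  C = -0.516 -> Y = 0.266 ✓
All samples match this transformation.

(c) C²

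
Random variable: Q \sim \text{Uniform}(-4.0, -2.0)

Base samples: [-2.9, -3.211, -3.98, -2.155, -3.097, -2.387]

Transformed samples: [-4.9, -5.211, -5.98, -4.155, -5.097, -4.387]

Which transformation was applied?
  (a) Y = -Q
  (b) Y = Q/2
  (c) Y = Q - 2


Checking option (c) Y = Q - 2:
  Q = -2.9 -> Y = -4.9 ✓
  Q = -3.211 -> Y = -5.211 ✓
  Q = -3.98 -> Y = -5.98 ✓
All samples match this transformation.

(c) Q - 2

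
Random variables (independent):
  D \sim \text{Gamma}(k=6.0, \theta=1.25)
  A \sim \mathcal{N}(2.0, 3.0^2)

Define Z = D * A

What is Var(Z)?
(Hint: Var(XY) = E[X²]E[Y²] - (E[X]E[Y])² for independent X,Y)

Var(XY) = E[X²]E[Y²] - (E[X]E[Y])²
E[D] = 7.5, Var(D) = 9.375
E[A] = 2, Var(A) = 9
E[D²] = 9.375 + 7.5² = 65.625
E[A²] = 9 + 2² = 13
Var(Z) = 65.625*13 - (7.5*2)²
= 853.125 - 225 = 628.125

628.125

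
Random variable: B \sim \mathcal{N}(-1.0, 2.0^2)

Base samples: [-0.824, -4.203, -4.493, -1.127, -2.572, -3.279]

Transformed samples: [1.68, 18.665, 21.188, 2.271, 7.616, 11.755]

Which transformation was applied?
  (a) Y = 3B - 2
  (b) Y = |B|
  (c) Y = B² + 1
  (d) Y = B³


Checking option (c) Y = B² + 1:
  B = -0.824 -> Y = 1.68 ✓
  B = -4.203 -> Y = 18.665 ✓
  B = -4.493 -> Y = 21.188 ✓
All samples match this transformation.

(c) B² + 1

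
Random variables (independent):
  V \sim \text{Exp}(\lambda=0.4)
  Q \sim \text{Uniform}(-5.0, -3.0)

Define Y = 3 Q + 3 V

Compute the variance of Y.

For independent RVs: Var(aX + bY) = a²Var(X) + b²Var(Y)
Var(V) = 6.25
Var(Q) = 0.33333333
Var(Y) = 3²*6.25 + 3²*0.33333333
= 9*6.25 + 9*0.33333333 = 59.25

59.25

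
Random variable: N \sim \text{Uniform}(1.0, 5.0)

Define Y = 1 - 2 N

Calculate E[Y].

For Y = -2N + 1:
E[Y] = -2 * E[N] + 1
E[N] = (1 + 5)/2 = 3
E[Y] = -2 * 3 + 1 = -5

-5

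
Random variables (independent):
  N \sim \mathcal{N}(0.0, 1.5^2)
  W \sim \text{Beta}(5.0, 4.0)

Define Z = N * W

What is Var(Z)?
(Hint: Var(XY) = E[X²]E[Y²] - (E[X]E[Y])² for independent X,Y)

Var(XY) = E[X²]E[Y²] - (E[X]E[Y])²
E[N] = 0, Var(N) = 2.25
E[W] = 0.55555556, Var(W) = 0.024691358
E[N²] = 2.25 + 0² = 2.25
E[W²] = 0.024691358 + 0.55555556² = 0.33333333
Var(Z) = 2.25*0.33333333 - (0*0.55555556)²
= 0.75 - 0 = 0.75

0.75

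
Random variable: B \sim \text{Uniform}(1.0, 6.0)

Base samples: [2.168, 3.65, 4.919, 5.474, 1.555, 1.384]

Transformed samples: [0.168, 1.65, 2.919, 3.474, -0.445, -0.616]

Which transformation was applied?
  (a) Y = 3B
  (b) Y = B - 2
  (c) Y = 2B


Checking option (b) Y = B - 2:
  B = 2.168 -> Y = 0.168 ✓
  B = 3.65 -> Y = 1.65 ✓
  B = 4.919 -> Y = 2.919 ✓
All samples match this transformation.

(b) B - 2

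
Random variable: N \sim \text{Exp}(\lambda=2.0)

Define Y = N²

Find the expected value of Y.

E[N²] = Var(N) + (E[N])² = 0.25 + 0.25 = 0.5

0.5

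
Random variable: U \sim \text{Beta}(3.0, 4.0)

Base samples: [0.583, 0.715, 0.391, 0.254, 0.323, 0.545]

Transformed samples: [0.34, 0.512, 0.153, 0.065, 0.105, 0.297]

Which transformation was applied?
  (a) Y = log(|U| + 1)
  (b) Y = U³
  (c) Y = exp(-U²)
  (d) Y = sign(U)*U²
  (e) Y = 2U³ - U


Checking option (d) Y = sign(U)*U²:
  U = 0.583 -> Y = 0.34 ✓
  U = 0.715 -> Y = 0.512 ✓
  U = 0.391 -> Y = 0.153 ✓
All samples match this transformation.

(d) sign(U)*U²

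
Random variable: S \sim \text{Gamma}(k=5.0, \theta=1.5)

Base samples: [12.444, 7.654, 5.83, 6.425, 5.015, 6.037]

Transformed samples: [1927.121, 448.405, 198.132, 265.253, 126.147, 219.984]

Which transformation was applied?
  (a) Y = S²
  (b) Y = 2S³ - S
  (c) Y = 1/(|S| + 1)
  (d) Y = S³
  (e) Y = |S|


Checking option (d) Y = S³:
  S = 12.444 -> Y = 1927.121 ✓
  S = 7.654 -> Y = 448.405 ✓
  S = 5.83 -> Y = 198.132 ✓
All samples match this transformation.

(d) S³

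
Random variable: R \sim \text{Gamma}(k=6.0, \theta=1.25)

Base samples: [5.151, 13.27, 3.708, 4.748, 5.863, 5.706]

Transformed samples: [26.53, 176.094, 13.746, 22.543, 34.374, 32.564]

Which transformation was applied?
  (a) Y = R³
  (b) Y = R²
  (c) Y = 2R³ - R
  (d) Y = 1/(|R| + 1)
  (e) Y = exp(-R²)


Checking option (b) Y = R²:
  R = 5.151 -> Y = 26.53 ✓
  R = 13.27 -> Y = 176.094 ✓
  R = 3.708 -> Y = 13.746 ✓
All samples match this transformation.

(b) R²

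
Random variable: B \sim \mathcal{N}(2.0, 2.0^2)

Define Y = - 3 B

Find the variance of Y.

For Y = aB + b: Var(Y) = a² * Var(B)
Var(B) = 2.0^2 = 4
Var(Y) = (-3)² * 4 = 9 * 4 = 36

36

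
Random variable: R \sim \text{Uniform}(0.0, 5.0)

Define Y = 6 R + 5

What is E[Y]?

For Y = 6R + 5:
E[Y] = 6 * E[R] + 5
E[R] = (0 + 5)/2 = 2.5
E[Y] = 6 * 2.5 + 5 = 20

20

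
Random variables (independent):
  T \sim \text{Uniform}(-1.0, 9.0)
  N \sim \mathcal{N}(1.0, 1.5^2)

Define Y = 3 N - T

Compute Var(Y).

For independent RVs: Var(aX + bY) = a²Var(X) + b²Var(Y)
Var(T) = 8.3333333
Var(N) = 2.25
Var(Y) = (-1)²*8.3333333 + 3²*2.25
= 1*8.3333333 + 9*2.25 = 28.583333

28.583333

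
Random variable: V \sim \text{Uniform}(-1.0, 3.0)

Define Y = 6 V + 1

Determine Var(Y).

For Y = aV + b: Var(Y) = a² * Var(V)
Var(V) = (3 + 1)^2/12 = 1.3333333
Var(Y) = 6² * 1.3333333 = 36 * 1.3333333 = 48

48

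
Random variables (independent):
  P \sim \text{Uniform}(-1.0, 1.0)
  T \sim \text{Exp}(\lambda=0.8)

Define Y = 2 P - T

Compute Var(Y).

For independent RVs: Var(aX + bY) = a²Var(X) + b²Var(Y)
Var(P) = 0.33333333
Var(T) = 1.5625
Var(Y) = 2²*0.33333333 + (-1)²*1.5625
= 4*0.33333333 + 1*1.5625 = 2.8958333

2.8958333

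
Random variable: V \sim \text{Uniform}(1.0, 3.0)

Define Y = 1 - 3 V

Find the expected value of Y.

For Y = -3V + 1:
E[Y] = -3 * E[V] + 1
E[V] = (1 + 3)/2 = 2
E[Y] = -3 * 2 + 1 = -5

-5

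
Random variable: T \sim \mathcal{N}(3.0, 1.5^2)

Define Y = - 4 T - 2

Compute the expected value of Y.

For Y = -4T - 2:
E[Y] = -4 * E[T] - 2
E[T] = 3.0 = 3
E[Y] = -4 * 3 - 2 = -14

-14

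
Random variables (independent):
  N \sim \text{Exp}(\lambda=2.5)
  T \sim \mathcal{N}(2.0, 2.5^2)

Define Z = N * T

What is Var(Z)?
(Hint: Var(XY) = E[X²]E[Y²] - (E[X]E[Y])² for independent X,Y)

Var(XY) = E[X²]E[Y²] - (E[X]E[Y])²
E[N] = 0.4, Var(N) = 0.16
E[T] = 2, Var(T) = 6.25
E[N²] = 0.16 + 0.4² = 0.32
E[T²] = 6.25 + 2² = 10.25
Var(Z) = 0.32*10.25 - (0.4*2)²
= 3.28 - 0.64 = 2.64

2.64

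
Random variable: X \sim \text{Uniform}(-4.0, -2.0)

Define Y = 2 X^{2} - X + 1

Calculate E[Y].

E[Y] = 2*E[X²] - 1*E[X] + 1
E[X] = -3
E[X²] = Var(X) + (E[X])² = 0.33333333 + 9 = 9.3333333
E[Y] = 2*9.3333333 - 1*(-3) + 1 = 22.666667

22.666667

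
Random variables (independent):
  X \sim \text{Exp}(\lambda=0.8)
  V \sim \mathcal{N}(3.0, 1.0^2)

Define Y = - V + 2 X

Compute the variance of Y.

For independent RVs: Var(aX + bY) = a²Var(X) + b²Var(Y)
Var(X) = 1.5625
Var(V) = 1
Var(Y) = 2²*1.5625 + (-1)²*1
= 4*1.5625 + 1*1 = 7.25

7.25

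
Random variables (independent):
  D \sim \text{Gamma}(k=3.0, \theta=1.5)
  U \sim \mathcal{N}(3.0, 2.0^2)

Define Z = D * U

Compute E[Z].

For independent RVs: E[XY] = E[X]*E[Y]
E[D] = 4.5
E[U] = 3
E[Z] = 4.5 * 3 = 13.5

13.5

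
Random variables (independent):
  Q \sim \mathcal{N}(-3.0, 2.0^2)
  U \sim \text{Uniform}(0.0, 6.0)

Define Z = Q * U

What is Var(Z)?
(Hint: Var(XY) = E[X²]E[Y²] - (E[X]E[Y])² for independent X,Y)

Var(XY) = E[X²]E[Y²] - (E[X]E[Y])²
E[Q] = -3, Var(Q) = 4
E[U] = 3, Var(U) = 3
E[Q²] = 4 + (-3)² = 13
E[U²] = 3 + 3² = 12
Var(Z) = 13*12 - (-3*3)²
= 156 - 81 = 75

75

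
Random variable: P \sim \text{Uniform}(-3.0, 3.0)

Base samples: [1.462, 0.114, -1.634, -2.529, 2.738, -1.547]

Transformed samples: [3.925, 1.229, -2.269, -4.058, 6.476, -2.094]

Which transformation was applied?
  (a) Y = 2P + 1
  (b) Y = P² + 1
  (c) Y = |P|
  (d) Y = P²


Checking option (a) Y = 2P + 1:
  P = 1.462 -> Y = 3.925 ✓
  P = 0.114 -> Y = 1.229 ✓
  P = -1.634 -> Y = -2.269 ✓
All samples match this transformation.

(a) 2P + 1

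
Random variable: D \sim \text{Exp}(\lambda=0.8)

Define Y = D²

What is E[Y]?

E[D²] = Var(D) + (E[D])² = 1.5625 + 1.5625 = 3.125

3.125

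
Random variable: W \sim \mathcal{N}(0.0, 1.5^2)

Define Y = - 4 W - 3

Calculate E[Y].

For Y = -4W - 3:
E[Y] = -4 * E[W] - 3
E[W] = 0.0 = 0
E[Y] = -4 * 0 - 3 = -3

-3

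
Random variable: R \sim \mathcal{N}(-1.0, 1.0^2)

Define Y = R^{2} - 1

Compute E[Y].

E[Y] = 1*E[R²] - 1
E[R] = -1
E[R²] = Var(R) + (E[R])² = 1 + 1 = 2
E[Y] = 1*2 - 1 = 1

1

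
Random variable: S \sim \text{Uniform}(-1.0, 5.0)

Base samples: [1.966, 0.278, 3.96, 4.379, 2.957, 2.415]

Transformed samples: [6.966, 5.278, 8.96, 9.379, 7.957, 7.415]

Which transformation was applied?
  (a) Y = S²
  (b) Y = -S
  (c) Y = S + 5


Checking option (c) Y = S + 5:
  S = 1.966 -> Y = 6.966 ✓
  S = 0.278 -> Y = 5.278 ✓
  S = 3.96 -> Y = 8.96 ✓
All samples match this transformation.

(c) S + 5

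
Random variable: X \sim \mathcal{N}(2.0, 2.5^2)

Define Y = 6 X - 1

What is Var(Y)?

For Y = aX + b: Var(Y) = a² * Var(X)
Var(X) = 2.5^2 = 6.25
Var(Y) = 6² * 6.25 = 36 * 6.25 = 225

225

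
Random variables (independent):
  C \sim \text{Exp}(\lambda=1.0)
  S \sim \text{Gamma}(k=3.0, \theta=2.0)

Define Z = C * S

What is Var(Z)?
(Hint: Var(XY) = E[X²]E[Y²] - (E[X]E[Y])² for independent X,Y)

Var(XY) = E[X²]E[Y²] - (E[X]E[Y])²
E[C] = 1, Var(C) = 1
E[S] = 6, Var(S) = 12
E[C²] = 1 + 1² = 2
E[S²] = 12 + 6² = 48
Var(Z) = 2*48 - (1*6)²
= 96 - 36 = 60

60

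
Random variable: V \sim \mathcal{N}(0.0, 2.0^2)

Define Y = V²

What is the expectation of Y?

Using E[X²] = Var(X) + (E[X])²:
E[V] = 0
Var(V) = 2.0^2 = 4
E[V²] = 4 + 0² = 4 + 0 = 4

4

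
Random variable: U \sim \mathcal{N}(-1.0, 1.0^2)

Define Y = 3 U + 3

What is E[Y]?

For Y = 3U + 3:
E[Y] = 3 * E[U] + 3
E[U] = -1.0 = -1
E[Y] = 3 * (-1) + 3 = 0

0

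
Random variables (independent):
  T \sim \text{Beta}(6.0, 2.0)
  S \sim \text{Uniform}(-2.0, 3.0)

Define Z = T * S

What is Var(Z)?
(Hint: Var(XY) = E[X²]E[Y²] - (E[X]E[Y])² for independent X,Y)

Var(XY) = E[X²]E[Y²] - (E[X]E[Y])²
E[T] = 0.75, Var(T) = 0.020833333
E[S] = 0.5, Var(S) = 2.0833333
E[T²] = 0.020833333 + 0.75² = 0.58333333
E[S²] = 2.0833333 + 0.5² = 2.3333333
Var(Z) = 0.58333333*2.3333333 - (0.75*0.5)²
= 1.3611111 - 0.140625 = 1.2204861

1.2204861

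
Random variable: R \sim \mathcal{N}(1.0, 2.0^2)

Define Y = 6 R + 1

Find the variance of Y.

For Y = aR + b: Var(Y) = a² * Var(R)
Var(R) = 2.0^2 = 4
Var(Y) = 6² * 4 = 36 * 4 = 144

144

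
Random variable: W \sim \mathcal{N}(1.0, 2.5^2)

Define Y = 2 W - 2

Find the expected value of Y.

For Y = 2W - 2:
E[Y] = 2 * E[W] - 2
E[W] = 1.0 = 1
E[Y] = 2 * 1 - 2 = 0

0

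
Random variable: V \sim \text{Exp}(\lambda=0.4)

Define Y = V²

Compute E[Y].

E[V²] = Var(V) + (E[V])² = 6.25 + 6.25 = 12.5

12.5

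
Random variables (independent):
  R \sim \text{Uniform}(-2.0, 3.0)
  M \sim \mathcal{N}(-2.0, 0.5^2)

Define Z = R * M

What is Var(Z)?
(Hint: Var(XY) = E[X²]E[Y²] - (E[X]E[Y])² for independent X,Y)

Var(XY) = E[X²]E[Y²] - (E[X]E[Y])²
E[R] = 0.5, Var(R) = 2.0833333
E[M] = -2, Var(M) = 0.25
E[R²] = 2.0833333 + 0.5² = 2.3333333
E[M²] = 0.25 + (-2)² = 4.25
Var(Z) = 2.3333333*4.25 - (0.5*(-2))²
= 9.9166667 - 1 = 8.9166667

8.9166667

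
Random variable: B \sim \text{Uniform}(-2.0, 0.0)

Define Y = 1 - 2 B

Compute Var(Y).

For Y = aB + b: Var(Y) = a² * Var(B)
Var(B) = (0 + 2)^2/12 = 0.33333333
Var(Y) = (-2)² * 0.33333333 = 4 * 0.33333333 = 1.3333333

1.3333333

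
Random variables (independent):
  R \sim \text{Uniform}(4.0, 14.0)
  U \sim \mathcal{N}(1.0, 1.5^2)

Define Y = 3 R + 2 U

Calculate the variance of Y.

For independent RVs: Var(aX + bY) = a²Var(X) + b²Var(Y)
Var(R) = 8.3333333
Var(U) = 2.25
Var(Y) = 3²*8.3333333 + 2²*2.25
= 9*8.3333333 + 4*2.25 = 84

84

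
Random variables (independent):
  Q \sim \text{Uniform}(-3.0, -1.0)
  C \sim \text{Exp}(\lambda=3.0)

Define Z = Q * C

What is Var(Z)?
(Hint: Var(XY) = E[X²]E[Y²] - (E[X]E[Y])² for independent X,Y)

Var(XY) = E[X²]E[Y²] - (E[X]E[Y])²
E[Q] = -2, Var(Q) = 0.33333333
E[C] = 0.33333333, Var(C) = 0.11111111
E[Q²] = 0.33333333 + (-2)² = 4.3333333
E[C²] = 0.11111111 + 0.33333333² = 0.22222222
Var(Z) = 4.3333333*0.22222222 - (-2*0.33333333)²
= 0.96296296 - 0.44444444 = 0.51851852

0.51851852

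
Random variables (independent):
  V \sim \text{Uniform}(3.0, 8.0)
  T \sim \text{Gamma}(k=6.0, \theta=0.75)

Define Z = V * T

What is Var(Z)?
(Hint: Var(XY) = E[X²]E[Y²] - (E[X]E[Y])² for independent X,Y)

Var(XY) = E[X²]E[Y²] - (E[X]E[Y])²
E[V] = 5.5, Var(V) = 2.0833333
E[T] = 4.5, Var(T) = 3.375
E[V²] = 2.0833333 + 5.5² = 32.333333
E[T²] = 3.375 + 4.5² = 23.625
Var(Z) = 32.333333*23.625 - (5.5*4.5)²
= 763.875 - 612.5625 = 151.3125

151.3125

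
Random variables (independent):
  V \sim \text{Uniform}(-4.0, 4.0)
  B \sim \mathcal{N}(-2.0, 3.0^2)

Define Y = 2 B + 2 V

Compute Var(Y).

For independent RVs: Var(aX + bY) = a²Var(X) + b²Var(Y)
Var(V) = 5.3333333
Var(B) = 9
Var(Y) = 2²*5.3333333 + 2²*9
= 4*5.3333333 + 4*9 = 57.333333

57.333333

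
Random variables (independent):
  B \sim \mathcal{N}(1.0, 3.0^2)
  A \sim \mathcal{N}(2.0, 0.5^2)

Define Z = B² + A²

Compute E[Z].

E[Z] = E[B²] + E[A²]
E[B²] = Var(B) + E[B]² = 9 + 1 = 10
E[A²] = Var(A) + E[A]² = 0.25 + 4 = 4.25
E[Z] = 10 + 4.25 = 14.25

14.25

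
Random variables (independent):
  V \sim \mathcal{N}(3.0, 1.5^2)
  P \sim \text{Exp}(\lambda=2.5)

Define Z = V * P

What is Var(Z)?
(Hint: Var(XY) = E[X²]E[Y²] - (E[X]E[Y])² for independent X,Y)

Var(XY) = E[X²]E[Y²] - (E[X]E[Y])²
E[V] = 3, Var(V) = 2.25
E[P] = 0.4, Var(P) = 0.16
E[V²] = 2.25 + 3² = 11.25
E[P²] = 0.16 + 0.4² = 0.32
Var(Z) = 11.25*0.32 - (3*0.4)²
= 3.6 - 1.44 = 2.16

2.16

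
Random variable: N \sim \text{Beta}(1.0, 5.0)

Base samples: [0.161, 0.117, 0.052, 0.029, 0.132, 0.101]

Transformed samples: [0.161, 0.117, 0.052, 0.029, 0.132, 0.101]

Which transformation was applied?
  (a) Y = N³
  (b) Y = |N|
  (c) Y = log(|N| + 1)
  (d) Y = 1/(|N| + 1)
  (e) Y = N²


Checking option (b) Y = |N|:
  N = 0.161 -> Y = 0.161 ✓
  N = 0.117 -> Y = 0.117 ✓
  N = 0.052 -> Y = 0.052 ✓
All samples match this transformation.

(b) |N|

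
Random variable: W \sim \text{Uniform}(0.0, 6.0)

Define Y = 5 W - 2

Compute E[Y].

For Y = 5W - 2:
E[Y] = 5 * E[W] - 2
E[W] = (0 + 6)/2 = 3
E[Y] = 5 * 3 - 2 = 13

13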